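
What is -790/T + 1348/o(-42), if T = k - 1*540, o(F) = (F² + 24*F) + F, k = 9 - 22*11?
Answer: 803032/275961 ≈ 2.9099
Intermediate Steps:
k = -233 (k = 9 - 242 = -233)
o(F) = F² + 25*F
T = -773 (T = -233 - 1*540 = -233 - 540 = -773)
-790/T + 1348/o(-42) = -790/(-773) + 1348/((-42*(25 - 42))) = -790*(-1/773) + 1348/((-42*(-17))) = 790/773 + 1348/714 = 790/773 + 1348*(1/714) = 790/773 + 674/357 = 803032/275961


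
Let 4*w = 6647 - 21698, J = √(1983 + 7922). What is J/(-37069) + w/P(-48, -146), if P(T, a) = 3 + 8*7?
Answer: -15051/236 - √9905/37069 ≈ -63.778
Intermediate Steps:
P(T, a) = 59 (P(T, a) = 3 + 56 = 59)
J = √9905 ≈ 99.524
w = -15051/4 (w = (6647 - 21698)/4 = (¼)*(-15051) = -15051/4 ≈ -3762.8)
J/(-37069) + w/P(-48, -146) = √9905/(-37069) - 15051/4/59 = √9905*(-1/37069) - 15051/4*1/59 = -√9905/37069 - 15051/236 = -15051/236 - √9905/37069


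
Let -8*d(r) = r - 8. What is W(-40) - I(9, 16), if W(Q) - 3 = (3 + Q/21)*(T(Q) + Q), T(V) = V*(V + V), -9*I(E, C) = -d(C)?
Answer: 218236/63 ≈ 3464.1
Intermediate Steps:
d(r) = 1 - r/8 (d(r) = -(r - 8)/8 = -(-8 + r)/8 = 1 - r/8)
I(E, C) = 1/9 - C/72 (I(E, C) = -(-1)*(1 - C/8)/9 = -(-1 + C/8)/9 = 1/9 - C/72)
T(V) = 2*V**2 (T(V) = V*(2*V) = 2*V**2)
W(Q) = 3 + (3 + Q/21)*(Q + 2*Q**2) (W(Q) = 3 + (3 + Q/21)*(2*Q**2 + Q) = 3 + (3 + Q*(1/21))*(Q + 2*Q**2) = 3 + (3 + Q/21)*(Q + 2*Q**2))
W(-40) - I(9, 16) = (3 + 3*(-40) + (2/21)*(-40)**3 + (127/21)*(-40)**2) - (1/9 - 1/72*16) = (3 - 120 + (2/21)*(-64000) + (127/21)*1600) - (1/9 - 2/9) = (3 - 120 - 128000/21 + 203200/21) - 1*(-1/9) = 72743/21 + 1/9 = 218236/63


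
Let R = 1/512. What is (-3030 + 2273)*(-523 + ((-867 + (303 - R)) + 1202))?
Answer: -44571403/512 ≈ -87054.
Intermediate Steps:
R = 1/512 ≈ 0.0019531
(-3030 + 2273)*(-523 + ((-867 + (303 - R)) + 1202)) = (-3030 + 2273)*(-523 + ((-867 + (303 - 1*1/512)) + 1202)) = -757*(-523 + ((-867 + (303 - 1/512)) + 1202)) = -757*(-523 + ((-867 + 155135/512) + 1202)) = -757*(-523 + (-288769/512 + 1202)) = -757*(-523 + 326655/512) = -757*58879/512 = -44571403/512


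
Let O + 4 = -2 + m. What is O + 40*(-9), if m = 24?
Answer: -342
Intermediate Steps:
O = 18 (O = -4 + (-2 + 24) = -4 + 22 = 18)
O + 40*(-9) = 18 + 40*(-9) = 18 - 360 = -342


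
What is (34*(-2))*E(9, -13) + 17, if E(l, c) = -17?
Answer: 1173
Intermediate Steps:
(34*(-2))*E(9, -13) + 17 = (34*(-2))*(-17) + 17 = -68*(-17) + 17 = 1156 + 17 = 1173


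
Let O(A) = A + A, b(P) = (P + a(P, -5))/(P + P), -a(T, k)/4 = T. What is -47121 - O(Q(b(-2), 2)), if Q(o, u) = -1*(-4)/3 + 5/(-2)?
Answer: -141356/3 ≈ -47119.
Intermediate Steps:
a(T, k) = -4*T
b(P) = -3/2 (b(P) = (P - 4*P)/(P + P) = (-3*P)/((2*P)) = (-3*P)*(1/(2*P)) = -3/2)
Q(o, u) = -7/6 (Q(o, u) = 4*(⅓) + 5*(-½) = 4/3 - 5/2 = -7/6)
O(A) = 2*A
-47121 - O(Q(b(-2), 2)) = -47121 - 2*(-7)/6 = -47121 - 1*(-7/3) = -47121 + 7/3 = -141356/3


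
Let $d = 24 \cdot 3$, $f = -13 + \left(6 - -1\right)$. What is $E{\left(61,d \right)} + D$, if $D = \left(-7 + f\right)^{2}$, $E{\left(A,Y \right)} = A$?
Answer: $230$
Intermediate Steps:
$f = -6$ ($f = -13 + \left(6 + 1\right) = -13 + 7 = -6$)
$d = 72$
$D = 169$ ($D = \left(-7 - 6\right)^{2} = \left(-13\right)^{2} = 169$)
$E{\left(61,d \right)} + D = 61 + 169 = 230$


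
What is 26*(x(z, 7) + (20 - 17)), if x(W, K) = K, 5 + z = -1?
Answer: 260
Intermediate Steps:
z = -6 (z = -5 - 1 = -6)
26*(x(z, 7) + (20 - 17)) = 26*(7 + (20 - 17)) = 26*(7 + 3) = 26*10 = 260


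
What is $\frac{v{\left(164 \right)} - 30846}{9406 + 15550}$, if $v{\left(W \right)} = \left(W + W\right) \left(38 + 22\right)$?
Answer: $- \frac{5583}{12478} \approx -0.44743$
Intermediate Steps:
$v{\left(W \right)} = 120 W$ ($v{\left(W \right)} = 2 W 60 = 120 W$)
$\frac{v{\left(164 \right)} - 30846}{9406 + 15550} = \frac{120 \cdot 164 - 30846}{9406 + 15550} = \frac{19680 - 30846}{24956} = \left(-11166\right) \frac{1}{24956} = - \frac{5583}{12478}$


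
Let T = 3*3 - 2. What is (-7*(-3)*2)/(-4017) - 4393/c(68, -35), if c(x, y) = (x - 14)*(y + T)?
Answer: 5861059/2024568 ≈ 2.8950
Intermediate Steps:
T = 7 (T = 9 - 2 = 7)
c(x, y) = (-14 + x)*(7 + y) (c(x, y) = (x - 14)*(y + 7) = (-14 + x)*(7 + y))
(-7*(-3)*2)/(-4017) - 4393/c(68, -35) = (-7*(-3)*2)/(-4017) - 4393/(-98 - 14*(-35) + 7*68 + 68*(-35)) = (21*2)*(-1/4017) - 4393/(-98 + 490 + 476 - 2380) = 42*(-1/4017) - 4393/(-1512) = -14/1339 - 4393*(-1/1512) = -14/1339 + 4393/1512 = 5861059/2024568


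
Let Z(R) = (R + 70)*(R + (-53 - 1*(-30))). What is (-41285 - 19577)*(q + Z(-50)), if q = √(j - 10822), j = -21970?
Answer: 88858520 - 121724*I*√8198 ≈ 8.8858e+7 - 1.1021e+7*I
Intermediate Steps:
Z(R) = (-23 + R)*(70 + R) (Z(R) = (70 + R)*(R + (-53 + 30)) = (70 + R)*(R - 23) = (70 + R)*(-23 + R) = (-23 + R)*(70 + R))
q = 2*I*√8198 (q = √(-21970 - 10822) = √(-32792) = 2*I*√8198 ≈ 181.09*I)
(-41285 - 19577)*(q + Z(-50)) = (-41285 - 19577)*(2*I*√8198 + (-1610 + (-50)² + 47*(-50))) = -60862*(2*I*√8198 + (-1610 + 2500 - 2350)) = -60862*(2*I*√8198 - 1460) = -60862*(-1460 + 2*I*√8198) = 88858520 - 121724*I*√8198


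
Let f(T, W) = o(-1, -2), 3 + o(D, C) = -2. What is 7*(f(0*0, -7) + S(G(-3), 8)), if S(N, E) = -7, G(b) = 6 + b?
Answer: -84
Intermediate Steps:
o(D, C) = -5 (o(D, C) = -3 - 2 = -5)
f(T, W) = -5
7*(f(0*0, -7) + S(G(-3), 8)) = 7*(-5 - 7) = 7*(-12) = -84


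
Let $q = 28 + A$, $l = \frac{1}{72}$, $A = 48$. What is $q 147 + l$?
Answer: $\frac{804385}{72} \approx 11172.0$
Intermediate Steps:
$l = \frac{1}{72} \approx 0.013889$
$q = 76$ ($q = 28 + 48 = 76$)
$q 147 + l = 76 \cdot 147 + \frac{1}{72} = 11172 + \frac{1}{72} = \frac{804385}{72}$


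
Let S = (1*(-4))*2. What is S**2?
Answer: 64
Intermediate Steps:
S = -8 (S = -4*2 = -8)
S**2 = (-8)**2 = 64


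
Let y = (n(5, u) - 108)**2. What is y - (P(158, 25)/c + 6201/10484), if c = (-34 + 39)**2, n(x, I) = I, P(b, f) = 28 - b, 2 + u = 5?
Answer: 578172079/52420 ≈ 11030.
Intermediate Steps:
u = 3 (u = -2 + 5 = 3)
c = 25 (c = 5**2 = 25)
y = 11025 (y = (3 - 108)**2 = (-105)**2 = 11025)
y - (P(158, 25)/c + 6201/10484) = 11025 - ((28 - 1*158)/25 + 6201/10484) = 11025 - ((28 - 158)*(1/25) + 6201*(1/10484)) = 11025 - (-130*1/25 + 6201/10484) = 11025 - (-26/5 + 6201/10484) = 11025 - 1*(-241579/52420) = 11025 + 241579/52420 = 578172079/52420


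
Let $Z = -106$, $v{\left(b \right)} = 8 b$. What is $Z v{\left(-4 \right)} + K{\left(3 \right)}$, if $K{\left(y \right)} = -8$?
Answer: $3384$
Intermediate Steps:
$Z v{\left(-4 \right)} + K{\left(3 \right)} = - 106 \cdot 8 \left(-4\right) - 8 = \left(-106\right) \left(-32\right) - 8 = 3392 - 8 = 3384$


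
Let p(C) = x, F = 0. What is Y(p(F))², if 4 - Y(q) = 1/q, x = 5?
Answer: 361/25 ≈ 14.440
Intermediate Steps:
p(C) = 5
Y(q) = 4 - 1/q
Y(p(F))² = (4 - 1/5)² = (4 - 1*⅕)² = (4 - ⅕)² = (19/5)² = 361/25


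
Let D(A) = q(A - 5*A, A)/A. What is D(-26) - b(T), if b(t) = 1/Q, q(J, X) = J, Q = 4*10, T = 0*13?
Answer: -161/40 ≈ -4.0250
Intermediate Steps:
T = 0
Q = 40
D(A) = -4 (D(A) = (A - 5*A)/A = (-4*A)/A = -4)
b(t) = 1/40
D(-26) - b(T) = -4 - 1*1/40 = -4 - 1/40 = -161/40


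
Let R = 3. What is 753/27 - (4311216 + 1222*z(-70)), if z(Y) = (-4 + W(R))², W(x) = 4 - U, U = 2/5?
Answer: -970061317/225 ≈ -4.3114e+6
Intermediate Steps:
U = ⅖ (U = 2*(⅕) = ⅖ ≈ 0.40000)
W(x) = 18/5 (W(x) = 4 - 1*⅖ = 4 - ⅖ = 18/5)
z(Y) = 4/25 (z(Y) = (-4 + 18/5)² = (-⅖)² = 4/25)
753/27 - (4311216 + 1222*z(-70)) = 753/27 - 1222/(1/(3528 + 4/25)) = 753*(1/27) - 1222/(1/(88204/25)) = 251/9 - 1222/25/88204 = 251/9 - 1222*88204/25 = 251/9 - 107785288/25 = -970061317/225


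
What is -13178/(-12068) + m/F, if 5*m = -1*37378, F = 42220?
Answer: 145674881/159222175 ≈ 0.91492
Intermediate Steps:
m = -37378/5 (m = (-1*37378)/5 = (⅕)*(-37378) = -37378/5 ≈ -7475.6)
-13178/(-12068) + m/F = -13178/(-12068) - 37378/5/42220 = -13178*(-1/12068) - 37378/5*1/42220 = 6589/6034 - 18689/105550 = 145674881/159222175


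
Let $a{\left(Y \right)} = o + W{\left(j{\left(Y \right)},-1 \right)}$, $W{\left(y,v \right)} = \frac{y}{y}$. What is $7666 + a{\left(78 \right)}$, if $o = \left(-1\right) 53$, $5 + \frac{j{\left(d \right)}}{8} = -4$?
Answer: $7614$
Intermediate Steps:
$j{\left(d \right)} = -72$ ($j{\left(d \right)} = -40 + 8 \left(-4\right) = -40 - 32 = -72$)
$o = -53$
$W{\left(y,v \right)} = 1$
$a{\left(Y \right)} = -52$ ($a{\left(Y \right)} = -53 + 1 = -52$)
$7666 + a{\left(78 \right)} = 7666 - 52 = 7614$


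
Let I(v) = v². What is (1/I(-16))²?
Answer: 1/65536 ≈ 1.5259e-5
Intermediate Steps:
(1/I(-16))² = (1/((-16)²))² = (1/256)² = 1/65536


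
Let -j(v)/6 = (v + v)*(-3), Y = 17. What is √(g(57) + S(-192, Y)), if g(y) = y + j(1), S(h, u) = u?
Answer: √110 ≈ 10.488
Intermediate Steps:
j(v) = 36*v (j(v) = -6*(v + v)*(-3) = -6*2*v*(-3) = -(-36)*v = 36*v)
g(y) = 36 + y (g(y) = y + 36*1 = y + 36 = 36 + y)
√(g(57) + S(-192, Y)) = √((36 + 57) + 17) = √(93 + 17) = √110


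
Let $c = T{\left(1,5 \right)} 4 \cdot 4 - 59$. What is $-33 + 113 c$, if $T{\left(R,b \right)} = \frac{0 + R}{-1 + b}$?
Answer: $-6248$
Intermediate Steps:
$T{\left(R,b \right)} = \frac{R}{-1 + b}$
$c = -55$ ($c = 1 \frac{1}{-1 + 5} \cdot 4 \cdot 4 - 59 = 1 \cdot \frac{1}{4} \cdot 4 \cdot 4 - 59 = \frac{1}{4} \cdot 4 \cdot 4 - 59 = 1 \cdot 4 - 59 = 4 - 59 = -55$)
$-33 + 113 c = -33 + 113 \left(-55\right) = -33 - 6215 = -6248$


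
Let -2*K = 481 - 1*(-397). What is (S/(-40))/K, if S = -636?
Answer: -159/4390 ≈ -0.036219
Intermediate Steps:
K = -439 (K = -(481 - 1*(-397))/2 = -(481 + 397)/2 = -1/2*878 = -439)
(S/(-40))/K = -636/(-40)/(-439) = -636*(-1/40)*(-1/439) = (159/10)*(-1/439) = -159/4390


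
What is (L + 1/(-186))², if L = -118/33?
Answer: 53684929/4186116 ≈ 12.825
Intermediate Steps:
L = -118/33 (L = -118*1/33 = -118/33 ≈ -3.5758)
(L + 1/(-186))² = (-118/33 + 1/(-186))² = (-118/33 - 1/186)² = (-7327/2046)² = 53684929/4186116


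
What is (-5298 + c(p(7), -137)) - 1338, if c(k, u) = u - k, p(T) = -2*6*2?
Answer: -6749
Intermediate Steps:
p(T) = -24 (p(T) = -12*2 = -24)
(-5298 + c(p(7), -137)) - 1338 = (-5298 + (-137 - 1*(-24))) - 1338 = (-5298 + (-137 + 24)) - 1338 = (-5298 - 113) - 1338 = -5411 - 1338 = -6749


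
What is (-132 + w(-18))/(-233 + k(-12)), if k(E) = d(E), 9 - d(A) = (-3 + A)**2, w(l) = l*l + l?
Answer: -174/449 ≈ -0.38753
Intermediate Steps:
w(l) = l + l**2 (w(l) = l**2 + l = l + l**2)
d(A) = 9 - (-3 + A)**2
k(E) = E*(6 - E)
(-132 + w(-18))/(-233 + k(-12)) = (-132 - 18*(1 - 18))/(-233 - 12*(6 - 1*(-12))) = (-132 - 18*(-17))/(-233 - 12*(6 + 12)) = (-132 + 306)/(-233 - 12*18) = 174/(-233 - 216) = 174/(-449) = 174*(-1/449) = -174/449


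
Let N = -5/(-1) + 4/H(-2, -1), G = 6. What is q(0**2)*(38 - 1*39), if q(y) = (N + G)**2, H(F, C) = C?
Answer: -49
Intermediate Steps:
N = 1 (N = -5/(-1) + 4/(-1) = -5*(-1) + 4*(-1) = 5 - 4 = 1)
q(y) = 49 (q(y) = (1 + 6)**2 = 7**2 = 49)
q(0**2)*(38 - 1*39) = 49*(38 - 1*39) = 49*(38 - 39) = 49*(-1) = -49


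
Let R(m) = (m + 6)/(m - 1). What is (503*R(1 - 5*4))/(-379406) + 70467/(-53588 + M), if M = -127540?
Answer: -5582254667/14316885410 ≈ -0.38991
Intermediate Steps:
R(m) = (6 + m)/(-1 + m)
(503*R(1 - 5*4))/(-379406) + 70467/(-53588 + M) = (503*((6 + (1 - 5*4))/(-1 + (1 - 5*4))))/(-379406) + 70467/(-53588 - 127540) = (503*((6 + (1 - 20))/(-1 + (1 - 20))))*(-1/379406) + 70467/(-181128) = (503*((6 - 19)/(-1 - 19)))*(-1/379406) + 70467*(-1/181128) = (503*(-13/(-20)))*(-1/379406) - 23489/60376 = (503*(-1/20*(-13)))*(-1/379406) - 23489/60376 = (503*(13/20))*(-1/379406) - 23489/60376 = (6539/20)*(-1/379406) - 23489/60376 = -6539/7588120 - 23489/60376 = -5582254667/14316885410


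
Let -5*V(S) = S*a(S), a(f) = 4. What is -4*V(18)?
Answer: 288/5 ≈ 57.600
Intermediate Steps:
V(S) = -4*S/5 (V(S) = -S*4/5 = -4*S/5)
-4*V(18) = -(-16)*18/5 = -4*(-72/5) = 288/5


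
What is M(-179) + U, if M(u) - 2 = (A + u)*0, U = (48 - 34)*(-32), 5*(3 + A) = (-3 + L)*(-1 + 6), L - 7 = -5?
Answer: -446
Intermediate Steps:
L = 2 (L = 7 - 5 = 2)
A = -4 (A = -3 + ((-3 + 2)*(-1 + 6))/5 = -3 + (-1*5)/5 = -3 + (⅕)*(-5) = -3 - 1 = -4)
U = -448 (U = 14*(-32) = -448)
M(u) = 2 (M(u) = 2 + (-4 + u)*0 = 2 + 0 = 2)
M(-179) + U = 2 - 448 = -446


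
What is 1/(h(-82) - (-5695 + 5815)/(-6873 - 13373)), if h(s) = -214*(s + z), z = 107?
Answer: -10123/54157990 ≈ -0.00018692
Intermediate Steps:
h(s) = -22898 - 214*s (h(s) = -214*(s + 107) = -214*(107 + s) = -22898 - 214*s)
1/(h(-82) - (-5695 + 5815)/(-6873 - 13373)) = 1/((-22898 - 214*(-82)) - (-5695 + 5815)/(-6873 - 13373)) = 1/((-22898 + 17548) - 120/(-20246)) = 1/(-5350 - 120*(-1)/20246) = 1/(-5350 - 1*(-60/10123)) = 1/(-5350 + 60/10123) = 1/(-54157990/10123) = -10123/54157990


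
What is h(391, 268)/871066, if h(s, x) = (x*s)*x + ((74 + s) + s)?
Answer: 14042020/435533 ≈ 32.241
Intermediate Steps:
h(s, x) = 74 + 2*s + s*x² (h(s, x) = (s*x)*x + (74 + 2*s) = s*x² + (74 + 2*s) = 74 + 2*s + s*x²)
h(391, 268)/871066 = (74 + 2*391 + 391*268²)/871066 = (74 + 782 + 391*71824)*(1/871066) = (74 + 782 + 28083184)*(1/871066) = 28084040*(1/871066) = 14042020/435533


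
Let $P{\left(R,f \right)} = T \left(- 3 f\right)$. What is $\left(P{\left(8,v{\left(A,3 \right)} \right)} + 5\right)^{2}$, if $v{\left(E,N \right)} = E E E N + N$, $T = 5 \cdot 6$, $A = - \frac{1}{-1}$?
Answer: $286225$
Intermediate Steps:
$A = 1$ ($A = \left(-1\right) \left(-1\right) = 1$)
$T = 30$
$v{\left(E,N \right)} = N + N E^{3}$ ($v{\left(E,N \right)} = E^{2} E N + N = E^{3} N + N = N E^{3} + N = N + N E^{3}$)
$P{\left(R,f \right)} = - 90 f$ ($P{\left(R,f \right)} = 30 \left(- 3 f\right) = - 90 f$)
$\left(P{\left(8,v{\left(A,3 \right)} \right)} + 5\right)^{2} = \left(- 90 \cdot 3 \left(1 + 1^{3}\right) + 5\right)^{2} = \left(- 90 \cdot 3 \left(1 + 1\right) + 5\right)^{2} = \left(- 90 \cdot 3 \cdot 2 + 5\right)^{2} = \left(\left(-90\right) 6 + 5\right)^{2} = \left(-540 + 5\right)^{2} = \left(-535\right)^{2} = 286225$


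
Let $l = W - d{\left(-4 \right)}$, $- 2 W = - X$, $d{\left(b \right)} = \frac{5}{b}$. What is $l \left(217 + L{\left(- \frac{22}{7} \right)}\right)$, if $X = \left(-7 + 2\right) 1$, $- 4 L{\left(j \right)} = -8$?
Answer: $- \frac{1095}{4} \approx -273.75$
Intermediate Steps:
$L{\left(j \right)} = 2$ ($L{\left(j \right)} = \left(- \frac{1}{4}\right) \left(-8\right) = 2$)
$X = -5$ ($X = \left(-5\right) 1 = -5$)
$W = - \frac{5}{2}$ ($W = - \frac{\left(-1\right) \left(-5\right)}{2} = \left(- \frac{1}{2}\right) 5 = - \frac{5}{2} \approx -2.5$)
$l = - \frac{5}{4}$ ($l = - \frac{5}{2} - \frac{5}{-4} = - \frac{5}{2} - 5 \left(- \frac{1}{4}\right) = - \frac{5}{2} - - \frac{5}{4} = - \frac{5}{2} + \frac{5}{4} = - \frac{5}{4} \approx -1.25$)
$l \left(217 + L{\left(- \frac{22}{7} \right)}\right) = - \frac{5 \left(217 + 2\right)}{4} = \left(- \frac{5}{4}\right) 219 = - \frac{1095}{4}$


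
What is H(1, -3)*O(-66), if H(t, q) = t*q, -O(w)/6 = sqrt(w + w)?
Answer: 36*I*sqrt(33) ≈ 206.8*I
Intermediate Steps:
O(w) = -6*sqrt(2)*sqrt(w) (O(w) = -6*sqrt(w + w) = -6*sqrt(2)*sqrt(w))
H(t, q) = q*t
H(1, -3)*O(-66) = (-3*1)*(-6*sqrt(2)*sqrt(-66)) = -(-18)*sqrt(2)*I*sqrt(66) = -(-36)*I*sqrt(33) = 36*I*sqrt(33)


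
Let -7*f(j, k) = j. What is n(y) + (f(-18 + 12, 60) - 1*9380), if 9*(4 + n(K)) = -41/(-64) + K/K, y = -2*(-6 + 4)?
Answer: -12610699/1344 ≈ -9383.0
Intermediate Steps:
f(j, k) = -j/7
y = 4 (y = -2*(-2) = 4)
n(K) = -733/192 (n(K) = -4 + (-41/(-64) + K/K)/9 = -4 + (-41*(-1/64) + 1)/9 = -4 + (41/64 + 1)/9 = -4 + (⅑)*(105/64) = -4 + 35/192 = -733/192)
n(y) + (f(-18 + 12, 60) - 1*9380) = -733/192 + (-(-18 + 12)/7 - 1*9380) = -733/192 + (-⅐*(-6) - 9380) = -733/192 + (6/7 - 9380) = -733/192 - 65654/7 = -12610699/1344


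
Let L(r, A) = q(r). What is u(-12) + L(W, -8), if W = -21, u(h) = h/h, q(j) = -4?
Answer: -3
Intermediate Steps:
u(h) = 1
L(r, A) = -4
u(-12) + L(W, -8) = 1 - 4 = -3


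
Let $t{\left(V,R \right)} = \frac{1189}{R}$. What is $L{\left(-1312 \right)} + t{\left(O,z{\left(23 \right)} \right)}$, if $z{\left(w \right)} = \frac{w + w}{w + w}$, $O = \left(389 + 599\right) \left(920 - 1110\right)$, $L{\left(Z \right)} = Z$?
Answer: $-123$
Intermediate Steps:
$O = -187720$ ($O = 988 \left(-190\right) = -187720$)
$z{\left(w \right)} = 1$ ($z{\left(w \right)} = \frac{2 w}{2 w} = 2 w \frac{1}{2 w} = 1$)
$L{\left(-1312 \right)} + t{\left(O,z{\left(23 \right)} \right)} = -1312 + \frac{1189}{1} = -1312 + 1189 \cdot 1 = -1312 + 1189 = -123$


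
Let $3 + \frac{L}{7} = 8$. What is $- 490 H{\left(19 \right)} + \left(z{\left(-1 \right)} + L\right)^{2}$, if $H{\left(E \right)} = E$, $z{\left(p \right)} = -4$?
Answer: $-8349$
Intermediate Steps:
$L = 35$ ($L = -21 + 7 \cdot 8 = -21 + 56 = 35$)
$- 490 H{\left(19 \right)} + \left(z{\left(-1 \right)} + L\right)^{2} = \left(-490\right) 19 + \left(-4 + 35\right)^{2} = -9310 + 31^{2} = -9310 + 961 = -8349$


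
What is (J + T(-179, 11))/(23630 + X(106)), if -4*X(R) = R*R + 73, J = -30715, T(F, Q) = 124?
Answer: -40788/27737 ≈ -1.4705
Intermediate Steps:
X(R) = -73/4 - R**2/4 (X(R) = -(R*R + 73)/4 = -(R**2 + 73)/4 = -(73 + R**2)/4 = -73/4 - R**2/4)
(J + T(-179, 11))/(23630 + X(106)) = (-30715 + 124)/(23630 + (-73/4 - 1/4*106**2)) = -30591/(23630 + (-73/4 - 1/4*11236)) = -30591/(23630 + (-73/4 - 2809)) = -30591/(23630 - 11309/4) = -30591/83211/4 = -30591*4/83211 = -40788/27737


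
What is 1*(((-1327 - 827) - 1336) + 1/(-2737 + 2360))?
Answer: -1315731/377 ≈ -3490.0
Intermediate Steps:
1*(((-1327 - 827) - 1336) + 1/(-2737 + 2360)) = 1*((-2154 - 1336) + 1/(-377)) = 1*(-3490 - 1/377) = 1*(-1315731/377) = -1315731/377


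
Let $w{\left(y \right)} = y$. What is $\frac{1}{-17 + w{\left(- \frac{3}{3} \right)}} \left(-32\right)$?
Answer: $\frac{16}{9} \approx 1.7778$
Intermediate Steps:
$\frac{1}{-17 + w{\left(- \frac{3}{3} \right)}} \left(-32\right) = \frac{1}{-17 - \frac{3}{3}} \left(-32\right) = \frac{1}{-17 - 1} \left(-32\right) = \frac{1}{-18} \left(-32\right) = \left(- \frac{1}{18}\right) \left(-32\right) = \frac{16}{9}$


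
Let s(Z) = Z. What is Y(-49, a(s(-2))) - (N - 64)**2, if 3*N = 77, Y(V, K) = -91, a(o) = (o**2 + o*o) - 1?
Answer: -14044/9 ≈ -1560.4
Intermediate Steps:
a(o) = -1 + 2*o**2 (a(o) = (o**2 + o**2) - 1 = 2*o**2 - 1 = -1 + 2*o**2)
N = 77/3 (N = (1/3)*77 = 77/3 ≈ 25.667)
Y(-49, a(s(-2))) - (N - 64)**2 = -91 - (77/3 - 64)**2 = -91 - (-115/3)**2 = -91 - 1*13225/9 = -91 - 13225/9 = -14044/9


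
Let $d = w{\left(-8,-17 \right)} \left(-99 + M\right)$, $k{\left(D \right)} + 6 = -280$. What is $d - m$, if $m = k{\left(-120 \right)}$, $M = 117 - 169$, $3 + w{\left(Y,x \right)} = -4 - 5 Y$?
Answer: $-4697$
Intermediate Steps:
$k{\left(D \right)} = -286$ ($k{\left(D \right)} = -6 - 280 = -286$)
$w{\left(Y,x \right)} = -7 - 5 Y$ ($w{\left(Y,x \right)} = -3 - \left(4 + 5 Y\right) = -7 - 5 Y$)
$M = -52$
$m = -286$
$d = -4983$ ($d = \left(-7 - -40\right) \left(-99 - 52\right) = \left(-7 + 40\right) \left(-151\right) = 33 \left(-151\right) = -4983$)
$d - m = -4983 - -286 = -4983 + 286 = -4697$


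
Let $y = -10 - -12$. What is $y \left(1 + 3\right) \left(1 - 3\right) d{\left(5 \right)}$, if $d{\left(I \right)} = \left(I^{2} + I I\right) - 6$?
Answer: $-704$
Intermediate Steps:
$y = 2$ ($y = -10 + 12 = 2$)
$d{\left(I \right)} = -6 + 2 I^{2}$ ($d{\left(I \right)} = \left(I^{2} + I^{2}\right) - 6 = 2 I^{2} - 6 = -6 + 2 I^{2}$)
$y \left(1 + 3\right) \left(1 - 3\right) d{\left(5 \right)} = 2 \left(1 + 3\right) \left(1 - 3\right) \left(-6 + 2 \cdot 5^{2}\right) = 2 \cdot 4 \left(-2\right) \left(-6 + 2 \cdot 25\right) = 2 \left(-8\right) \left(-6 + 50\right) = \left(-16\right) 44 = -704$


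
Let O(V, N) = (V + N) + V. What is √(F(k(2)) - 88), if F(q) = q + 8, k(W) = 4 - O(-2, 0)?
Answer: 6*I*√2 ≈ 8.4853*I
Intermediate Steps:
O(V, N) = N + 2*V (O(V, N) = (N + V) + V = N + 2*V)
k(W) = 8 (k(W) = 4 - (0 + 2*(-2)) = 4 - (0 - 4) = 4 - 1*(-4) = 4 + 4 = 8)
F(q) = 8 + q
√(F(k(2)) - 88) = √((8 + 8) - 88) = √(16 - 88) = √(-72) = 6*I*√2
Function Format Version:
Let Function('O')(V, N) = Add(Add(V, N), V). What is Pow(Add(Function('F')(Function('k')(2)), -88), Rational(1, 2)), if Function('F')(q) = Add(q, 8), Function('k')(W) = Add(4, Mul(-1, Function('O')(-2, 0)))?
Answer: Mul(6, I, Pow(2, Rational(1, 2))) ≈ Mul(8.4853, I)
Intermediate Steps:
Function('O')(V, N) = Add(N, Mul(2, V)) (Function('O')(V, N) = Add(Add(N, V), V) = Add(N, Mul(2, V)))
Function('k')(W) = 8 (Function('k')(W) = Add(4, Mul(-1, Add(0, Mul(2, -2)))) = Add(4, Mul(-1, Add(0, -4))) = Add(4, Mul(-1, -4)) = Add(4, 4) = 8)
Function('F')(q) = Add(8, q)
Pow(Add(Function('F')(Function('k')(2)), -88), Rational(1, 2)) = Pow(Add(Add(8, 8), -88), Rational(1, 2)) = Pow(Add(16, -88), Rational(1, 2)) = Pow(-72, Rational(1, 2)) = Mul(6, I, Pow(2, Rational(1, 2)))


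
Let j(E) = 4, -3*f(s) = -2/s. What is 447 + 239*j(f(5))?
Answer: 1403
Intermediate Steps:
f(s) = 2/(3*s) (f(s) = -(-2)/(3*s) = 2/(3*s))
447 + 239*j(f(5)) = 447 + 239*4 = 447 + 956 = 1403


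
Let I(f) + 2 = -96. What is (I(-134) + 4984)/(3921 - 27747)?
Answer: -2443/11913 ≈ -0.20507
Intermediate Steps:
I(f) = -98 (I(f) = -2 - 96 = -98)
(I(-134) + 4984)/(3921 - 27747) = (-98 + 4984)/(3921 - 27747) = 4886/(-23826) = 4886*(-1/23826) = -2443/11913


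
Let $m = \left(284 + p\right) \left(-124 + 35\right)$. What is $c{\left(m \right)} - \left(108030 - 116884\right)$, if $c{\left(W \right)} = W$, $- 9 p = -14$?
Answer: $- \frac{149044}{9} \approx -16560.0$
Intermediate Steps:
$p = \frac{14}{9}$ ($p = \left(- \frac{1}{9}\right) \left(-14\right) = \frac{14}{9} \approx 1.5556$)
$m = - \frac{228730}{9}$ ($m = \left(284 + \frac{14}{9}\right) \left(-124 + 35\right) = \frac{2570}{9} \left(-89\right) = - \frac{228730}{9} \approx -25414.0$)
$c{\left(m \right)} - \left(108030 - 116884\right) = - \frac{228730}{9} - \left(108030 - 116884\right) = - \frac{228730}{9} - -8854 = - \frac{228730}{9} + 8854 = - \frac{149044}{9}$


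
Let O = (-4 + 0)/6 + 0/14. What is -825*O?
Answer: 550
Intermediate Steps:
O = -2/3 (O = -4*1/6 + 0*(1/14) = -2/3 + 0 = -2/3 ≈ -0.66667)
-825*O = -825*(-2/3) = 550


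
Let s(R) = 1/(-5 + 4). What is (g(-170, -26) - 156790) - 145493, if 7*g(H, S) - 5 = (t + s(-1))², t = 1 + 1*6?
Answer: -2115940/7 ≈ -3.0228e+5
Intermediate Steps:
s(R) = -1 (s(R) = 1/(-1) = -1)
t = 7 (t = 1 + 6 = 7)
g(H, S) = 41/7 (g(H, S) = 5/7 + (7 - 1)²/7 = 5/7 + (⅐)*6² = 5/7 + (⅐)*36 = 5/7 + 36/7 = 41/7)
(g(-170, -26) - 156790) - 145493 = (41/7 - 156790) - 145493 = -1097489/7 - 145493 = -2115940/7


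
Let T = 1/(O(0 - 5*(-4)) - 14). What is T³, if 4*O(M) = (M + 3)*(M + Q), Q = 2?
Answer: 8/11390625 ≈ 7.0233e-7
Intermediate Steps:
O(M) = (2 + M)*(3 + M)/4 (O(M) = ((M + 3)*(M + 2))/4 = ((3 + M)*(2 + M))/4 = ((2 + M)*(3 + M))/4 = (2 + M)*(3 + M)/4)
T = 2/225 (T = 1/((3/2 + (0 - 5*(-4))²/4 + 5*(0 - 5*(-4))/4) - 14) = 1/((3/2 + (0 + 20)²/4 + 5*(0 + 20)/4) - 14) = 1/((3/2 + (¼)*20² + (5/4)*20) - 14) = 1/((3/2 + (¼)*400 + 25) - 14) = 1/((3/2 + 100 + 25) - 14) = 1/(253/2 - 14) = 1/(225/2) = 2/225 ≈ 0.0088889)
T³ = (2/225)³ = 8/11390625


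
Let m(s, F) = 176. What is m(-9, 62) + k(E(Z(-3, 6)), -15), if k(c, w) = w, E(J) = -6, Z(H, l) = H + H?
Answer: 161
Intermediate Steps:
Z(H, l) = 2*H
m(-9, 62) + k(E(Z(-3, 6)), -15) = 176 - 15 = 161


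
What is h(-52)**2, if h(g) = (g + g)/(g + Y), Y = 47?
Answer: 10816/25 ≈ 432.64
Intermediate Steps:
h(g) = 2*g/(47 + g) (h(g) = (g + g)/(g + 47) = (2*g)/(47 + g) = 2*g/(47 + g))
h(-52)**2 = (2*(-52)/(47 - 52))**2 = (2*(-52)/(-5))**2 = (2*(-52)*(-1/5))**2 = (104/5)**2 = 10816/25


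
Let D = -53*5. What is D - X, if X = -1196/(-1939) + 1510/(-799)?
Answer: -408581879/1549261 ≈ -263.73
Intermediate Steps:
X = -1972286/1549261 (X = -1196*(-1/1939) + 1510*(-1/799) = 1196/1939 - 1510/799 = -1972286/1549261 ≈ -1.2731)
D = -265
D - X = -265 - 1*(-1972286/1549261) = -265 + 1972286/1549261 = -408581879/1549261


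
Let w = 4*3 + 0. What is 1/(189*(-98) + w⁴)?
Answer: 1/2214 ≈ 0.00045167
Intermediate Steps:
w = 12 (w = 12 + 0 = 12)
1/(189*(-98) + w⁴) = 1/(189*(-98) + 12⁴) = 1/(-18522 + 20736) = 1/2214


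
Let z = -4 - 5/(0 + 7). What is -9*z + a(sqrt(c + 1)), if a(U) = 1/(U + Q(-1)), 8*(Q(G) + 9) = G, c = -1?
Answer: 21625/511 ≈ 42.319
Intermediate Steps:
Q(G) = -9 + G/8
a(U) = 1/(-73/8 + U) (a(U) = 1/(U + (-9 + (1/8)*(-1))) = 1/(U + (-9 - 1/8)) = 1/(U - 73/8) = 1/(-73/8 + U))
z = -33/7 (z = -4 - 5/7 = -33/7 ≈ -4.7143)
-9*z + a(sqrt(c + 1)) = -9*(-33/7) + 8/(-73 + 8*sqrt(-1 + 1)) = 297/7 + 8/(-73 + 8*sqrt(0)) = 297/7 + 8/(-73 + 8*0) = 297/7 + 8/(-73 + 0) = 297/7 + 8/(-73) = 297/7 + 8*(-1/73) = 297/7 - 8/73 = 21625/511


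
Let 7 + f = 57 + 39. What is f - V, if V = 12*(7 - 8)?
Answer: 101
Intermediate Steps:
f = 89 (f = -7 + (57 + 39) = -7 + 96 = 89)
V = -12 (V = 12*(-1) = -12)
f - V = 89 - 1*(-12) = 89 + 12 = 101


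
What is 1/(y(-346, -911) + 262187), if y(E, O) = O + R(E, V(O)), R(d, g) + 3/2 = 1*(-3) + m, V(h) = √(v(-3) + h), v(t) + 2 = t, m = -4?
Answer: 2/522535 ≈ 3.8275e-6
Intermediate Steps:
v(t) = -2 + t
V(h) = √(-5 + h) (V(h) = √((-2 - 3) + h) = √(-5 + h))
R(d, g) = -17/2 (R(d, g) = -3/2 + (1*(-3) - 4) = -3/2 + (-3 - 4) = -3/2 - 7 = -17/2)
y(E, O) = -17/2 + O (y(E, O) = O - 17/2 = -17/2 + O)
1/(y(-346, -911) + 262187) = 1/((-17/2 - 911) + 262187) = 1/(-1839/2 + 262187) = 1/(522535/2) = 2/522535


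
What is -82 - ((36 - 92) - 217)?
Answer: 191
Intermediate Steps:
-82 - ((36 - 92) - 217) = -82 - (-56 - 217) = -82 - 1*(-273) = -82 + 273 = 191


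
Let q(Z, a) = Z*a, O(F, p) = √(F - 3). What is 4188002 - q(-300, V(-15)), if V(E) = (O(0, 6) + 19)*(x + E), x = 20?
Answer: 4216502 + 1500*I*√3 ≈ 4.2165e+6 + 2598.1*I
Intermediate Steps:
O(F, p) = √(-3 + F)
V(E) = (19 + I*√3)*(20 + E) (V(E) = (√(-3 + 0) + 19)*(20 + E) = (√(-3) + 19)*(20 + E) = (I*√3 + 19)*(20 + E) = (19 + I*√3)*(20 + E))
4188002 - q(-300, V(-15)) = 4188002 - (-300)*(380 + 19*(-15) + 20*I*√3 + I*(-15)*√3) = 4188002 - (-300)*(380 - 285 + 20*I*√3 - 15*I*√3) = 4188002 - (-300)*(95 + 5*I*√3) = 4188002 - (-28500 - 1500*I*√3) = 4188002 + (28500 + 1500*I*√3) = 4216502 + 1500*I*√3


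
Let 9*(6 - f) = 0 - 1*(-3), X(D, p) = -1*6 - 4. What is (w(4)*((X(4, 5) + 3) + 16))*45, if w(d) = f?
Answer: 2295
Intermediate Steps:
X(D, p) = -10 (X(D, p) = -6 - 4 = -10)
f = 17/3 (f = 6 - (0 - 1*(-3))/9 = 6 - (0 + 3)/9 = 6 - 1/9*3 = 6 - 1/3 = 17/3 ≈ 5.6667)
w(d) = 17/3
(w(4)*((X(4, 5) + 3) + 16))*45 = (17*((-10 + 3) + 16)/3)*45 = (17*(-7 + 16)/3)*45 = ((17/3)*9)*45 = 51*45 = 2295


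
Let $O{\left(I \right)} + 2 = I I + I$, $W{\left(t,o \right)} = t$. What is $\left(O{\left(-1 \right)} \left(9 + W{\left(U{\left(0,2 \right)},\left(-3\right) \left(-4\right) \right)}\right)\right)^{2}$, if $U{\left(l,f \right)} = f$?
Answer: $484$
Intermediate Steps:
$O{\left(I \right)} = -2 + I + I^{2}$ ($O{\left(I \right)} = -2 + \left(I I + I\right) = -2 + \left(I^{2} + I\right) = -2 + \left(I + I^{2}\right) = -2 + I + I^{2}$)
$\left(O{\left(-1 \right)} \left(9 + W{\left(U{\left(0,2 \right)},\left(-3\right) \left(-4\right) \right)}\right)\right)^{2} = \left(\left(-2 - 1 + \left(-1\right)^{2}\right) \left(9 + 2\right)\right)^{2} = \left(\left(-2 - 1 + 1\right) 11\right)^{2} = \left(\left(-2\right) 11\right)^{2} = \left(-22\right)^{2} = 484$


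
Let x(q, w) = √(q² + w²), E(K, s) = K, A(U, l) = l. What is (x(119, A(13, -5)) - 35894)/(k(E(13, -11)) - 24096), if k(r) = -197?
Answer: 35894/24293 - √14186/24293 ≈ 1.4726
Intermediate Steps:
(x(119, A(13, -5)) - 35894)/(k(E(13, -11)) - 24096) = (√(119² + (-5)²) - 35894)/(-197 - 24096) = (√(14161 + 25) - 35894)/(-24293) = (√14186 - 35894)*(-1/24293) = (-35894 + √14186)*(-1/24293) = 35894/24293 - √14186/24293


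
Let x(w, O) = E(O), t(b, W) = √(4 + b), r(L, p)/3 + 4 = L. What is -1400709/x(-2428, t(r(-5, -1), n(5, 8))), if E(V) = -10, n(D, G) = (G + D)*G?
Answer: 1400709/10 ≈ 1.4007e+5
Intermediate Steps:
r(L, p) = -12 + 3*L
n(D, G) = G*(D + G) (n(D, G) = (D + G)*G = G*(D + G))
x(w, O) = -10
-1400709/x(-2428, t(r(-5, -1), n(5, 8))) = -1400709/(-10) = -1400709*(-⅒) = 1400709/10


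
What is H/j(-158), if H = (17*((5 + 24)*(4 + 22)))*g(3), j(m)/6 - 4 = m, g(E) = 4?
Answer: -12818/231 ≈ -55.489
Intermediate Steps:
j(m) = 24 + 6*m
H = 51272 (H = (17*((5 + 24)*(4 + 22)))*4 = (17*(29*26))*4 = (17*754)*4 = 12818*4 = 51272)
H/j(-158) = 51272/(24 + 6*(-158)) = 51272/(24 - 948) = 51272/(-924) = 51272*(-1/924) = -12818/231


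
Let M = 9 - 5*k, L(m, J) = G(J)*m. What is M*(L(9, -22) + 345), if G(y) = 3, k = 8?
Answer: -11532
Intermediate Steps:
L(m, J) = 3*m
M = -31 (M = 9 - 5*8 = 9 - 40 = -31)
M*(L(9, -22) + 345) = -31*(3*9 + 345) = -31*(27 + 345) = -31*372 = -11532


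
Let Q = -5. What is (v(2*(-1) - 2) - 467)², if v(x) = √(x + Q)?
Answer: 218080 - 2802*I ≈ 2.1808e+5 - 2802.0*I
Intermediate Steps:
v(x) = √(-5 + x) (v(x) = √(x - 5) = √(-5 + x))
(v(2*(-1) - 2) - 467)² = (√(-5 + (2*(-1) - 2)) - 467)² = (√(-5 + (-2 - 2)) - 467)² = (√(-5 - 4) - 467)² = (√(-9) - 467)² = (3*I - 467)² = (-467 + 3*I)²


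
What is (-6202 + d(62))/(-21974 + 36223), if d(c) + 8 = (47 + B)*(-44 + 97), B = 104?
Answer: 1793/14249 ≈ 0.12583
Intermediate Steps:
d(c) = 7995 (d(c) = -8 + (47 + 104)*(-44 + 97) = -8 + 151*53 = -8 + 8003 = 7995)
(-6202 + d(62))/(-21974 + 36223) = (-6202 + 7995)/(-21974 + 36223) = 1793/14249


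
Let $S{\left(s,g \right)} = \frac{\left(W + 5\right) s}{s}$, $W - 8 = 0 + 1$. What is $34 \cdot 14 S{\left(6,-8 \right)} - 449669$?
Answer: $-443005$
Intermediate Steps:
$W = 9$ ($W = 8 + \left(0 + 1\right) = 8 + 1 = 9$)
$S{\left(s,g \right)} = 14$ ($S{\left(s,g \right)} = \frac{\left(9 + 5\right) s}{s} = \frac{14 s}{s} = 14$)
$34 \cdot 14 S{\left(6,-8 \right)} - 449669 = 34 \cdot 14 \cdot 14 - 449669 = 476 \cdot 14 - 449669 = 6664 - 449669 = -443005$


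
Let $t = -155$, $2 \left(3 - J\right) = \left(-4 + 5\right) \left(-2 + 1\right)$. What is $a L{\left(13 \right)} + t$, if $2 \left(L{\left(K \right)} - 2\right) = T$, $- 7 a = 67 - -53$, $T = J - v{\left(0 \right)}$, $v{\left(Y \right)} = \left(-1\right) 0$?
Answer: $- \frac{1535}{7} \approx -219.29$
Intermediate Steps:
$J = \frac{7}{2}$ ($J = 3 - \frac{\left(-4 + 5\right) \left(-2 + 1\right)}{2} = 3 - \frac{1 \left(-1\right)}{2} = 3 - - \frac{1}{2} = 3 + \frac{1}{2} = \frac{7}{2} \approx 3.5$)
$v{\left(Y \right)} = 0$
$T = \frac{7}{2}$ ($T = \frac{7}{2} - 0 = \frac{7}{2} + 0 = \frac{7}{2} \approx 3.5$)
$a = - \frac{120}{7}$ ($a = - \frac{67 - -53}{7} = - \frac{67 + 53}{7} = \left(- \frac{1}{7}\right) 120 = - \frac{120}{7} \approx -17.143$)
$L{\left(K \right)} = \frac{15}{4}$ ($L{\left(K \right)} = 2 + \frac{1}{2} \cdot \frac{7}{2} = 2 + \frac{7}{4} = \frac{15}{4}$)
$a L{\left(13 \right)} + t = \left(- \frac{120}{7}\right) \frac{15}{4} - 155 = - \frac{450}{7} - 155 = - \frac{1535}{7}$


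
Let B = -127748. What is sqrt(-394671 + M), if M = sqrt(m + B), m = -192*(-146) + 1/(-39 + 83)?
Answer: sqrt(-191020764 + 22*I*sqrt(48262533))/22 ≈ 0.25132 + 628.23*I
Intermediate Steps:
m = 1233409/44 (m = 28032 + 1/44 = 1233409/44 ≈ 28032.)
M = I*sqrt(48262533)/22 (M = sqrt(1233409/44 - 127748) = sqrt(-4387503/44) = I*sqrt(48262533)/22 ≈ 315.78*I)
sqrt(-394671 + M) = sqrt(-394671 + I*sqrt(48262533)/22)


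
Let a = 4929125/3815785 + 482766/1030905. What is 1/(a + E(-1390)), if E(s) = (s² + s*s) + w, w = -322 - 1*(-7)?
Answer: 262247455695/1013294471920799704 ≈ 2.5881e-7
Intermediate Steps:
w = -315 (w = -322 + 7 = -315)
E(s) = -315 + 2*s² (E(s) = (s² + s*s) - 315 = (s² + s²) - 315 = 2*s² - 315 = -315 + 2*s²)
a = 461572724629/262247455695 (a = 4929125*(1/3815785) + 482766*(1/1030905) = 985825/763157 + 160922/343635 = 461572724629/262247455695 ≈ 1.7601)
1/(a + E(-1390)) = 1/(461572724629/262247455695 + (-315 + 2*(-1390)²)) = 1/(461572724629/262247455695 + (-315 + 2*1932100)) = 1/(461572724629/262247455695 + (-315 + 3864200)) = 1/(461572724629/262247455695 + 3863885) = 1/(1013294471920799704/262247455695) = 262247455695/1013294471920799704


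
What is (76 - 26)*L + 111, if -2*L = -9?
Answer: 336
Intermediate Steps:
L = 9/2 (L = -½*(-9) = 9/2 ≈ 4.5000)
(76 - 26)*L + 111 = (76 - 26)*(9/2) + 111 = 50*(9/2) + 111 = 225 + 111 = 336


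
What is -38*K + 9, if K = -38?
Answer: 1453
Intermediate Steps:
-38*K + 9 = -38*(-38) + 9 = 1444 + 9 = 1453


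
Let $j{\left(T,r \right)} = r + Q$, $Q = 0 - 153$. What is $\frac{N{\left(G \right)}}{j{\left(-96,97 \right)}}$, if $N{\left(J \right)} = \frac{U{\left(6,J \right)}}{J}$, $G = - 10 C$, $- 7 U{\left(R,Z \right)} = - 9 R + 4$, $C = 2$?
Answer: $\frac{5}{784} \approx 0.0063775$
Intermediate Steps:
$U{\left(R,Z \right)} = - \frac{4}{7} + \frac{9 R}{7}$ ($U{\left(R,Z \right)} = - \frac{- 9 R + 4}{7} = - \frac{4 - 9 R}{7} = - \frac{4}{7} + \frac{9 R}{7}$)
$G = -20$ ($G = \left(-10\right) 2 = -20$)
$Q = -153$
$j{\left(T,r \right)} = -153 + r$ ($j{\left(T,r \right)} = r - 153 = -153 + r$)
$N{\left(J \right)} = \frac{50}{7 J}$ ($N{\left(J \right)} = \frac{- \frac{4}{7} + \frac{9}{7} \cdot 6}{J} = \frac{- \frac{4}{7} + \frac{54}{7}}{J} = \frac{50}{7 J}$)
$\frac{N{\left(G \right)}}{j{\left(-96,97 \right)}} = \frac{\frac{50}{7} \frac{1}{-20}}{-153 + 97} = \frac{\frac{50}{7} \left(- \frac{1}{20}\right)}{-56} = \left(- \frac{5}{14}\right) \left(- \frac{1}{56}\right) = \frac{5}{784}$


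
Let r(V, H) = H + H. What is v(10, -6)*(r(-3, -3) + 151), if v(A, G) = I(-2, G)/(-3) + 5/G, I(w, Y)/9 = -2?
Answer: 4495/6 ≈ 749.17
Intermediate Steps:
I(w, Y) = -18 (I(w, Y) = 9*(-2) = -18)
v(A, G) = 6 + 5/G (v(A, G) = -18/(-3) + 5/G = -18*(-⅓) + 5/G = 6 + 5/G)
r(V, H) = 2*H
v(10, -6)*(r(-3, -3) + 151) = (6 + 5/(-6))*(2*(-3) + 151) = (6 + 5*(-⅙))*(-6 + 151) = (6 - ⅚)*145 = (31/6)*145 = 4495/6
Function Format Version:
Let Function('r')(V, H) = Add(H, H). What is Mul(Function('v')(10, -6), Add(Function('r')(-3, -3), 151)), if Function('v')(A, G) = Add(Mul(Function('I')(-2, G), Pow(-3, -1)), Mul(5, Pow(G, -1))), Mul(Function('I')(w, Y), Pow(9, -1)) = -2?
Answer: Rational(4495, 6) ≈ 749.17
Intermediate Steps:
Function('I')(w, Y) = -18 (Function('I')(w, Y) = Mul(9, -2) = -18)
Function('v')(A, G) = Add(6, Mul(5, Pow(G, -1))) (Function('v')(A, G) = Add(Mul(-18, Pow(-3, -1)), Mul(5, Pow(G, -1))) = Add(Mul(-18, Rational(-1, 3)), Mul(5, Pow(G, -1))) = Add(6, Mul(5, Pow(G, -1))))
Function('r')(V, H) = Mul(2, H)
Mul(Function('v')(10, -6), Add(Function('r')(-3, -3), 151)) = Mul(Add(6, Mul(5, Pow(-6, -1))), Add(Mul(2, -3), 151)) = Mul(Add(6, Mul(5, Rational(-1, 6))), Add(-6, 151)) = Mul(Add(6, Rational(-5, 6)), 145) = Mul(Rational(31, 6), 145) = Rational(4495, 6)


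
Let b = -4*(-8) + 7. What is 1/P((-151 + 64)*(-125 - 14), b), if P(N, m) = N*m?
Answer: 1/471627 ≈ 2.1203e-6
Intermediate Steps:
b = 39 (b = 32 + 7 = 39)
1/P((-151 + 64)*(-125 - 14), b) = 1/(((-151 + 64)*(-125 - 14))*39) = 1/(-87*(-139)*39) = 1/(12093*39) = 1/471627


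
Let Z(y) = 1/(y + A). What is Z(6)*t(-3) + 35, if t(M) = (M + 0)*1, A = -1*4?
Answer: 67/2 ≈ 33.500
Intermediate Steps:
A = -4
Z(y) = 1/(-4 + y) (Z(y) = 1/(y - 4) = 1/(-4 + y))
t(M) = M (t(M) = M*1 = M)
Z(6)*t(-3) + 35 = -3/(-4 + 6) + 35 = -3/2 + 35 = 67/2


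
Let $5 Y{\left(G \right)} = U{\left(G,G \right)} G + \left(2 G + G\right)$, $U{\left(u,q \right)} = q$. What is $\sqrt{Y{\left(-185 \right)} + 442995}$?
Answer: $\sqrt{449729} \approx 670.62$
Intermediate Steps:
$Y{\left(G \right)} = \frac{G^{2}}{5} + \frac{3 G}{5}$ ($Y{\left(G \right)} = \frac{G G + \left(2 G + G\right)}{5} = \frac{G^{2} + 3 G}{5} = \frac{G^{2}}{5} + \frac{3 G}{5}$)
$\sqrt{Y{\left(-185 \right)} + 442995} = \sqrt{\frac{1}{5} \left(-185\right) \left(3 - 185\right) + 442995} = \sqrt{\frac{1}{5} \left(-185\right) \left(-182\right) + 442995} = \sqrt{6734 + 442995} = \sqrt{449729}$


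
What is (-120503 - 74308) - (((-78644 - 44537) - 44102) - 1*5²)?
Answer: -27503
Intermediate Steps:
(-120503 - 74308) - (((-78644 - 44537) - 44102) - 1*5²) = -194811 - ((-123181 - 44102) - 1*25) = -194811 - (-167283 - 25) = -194811 - 1*(-167308) = -194811 + 167308 = -27503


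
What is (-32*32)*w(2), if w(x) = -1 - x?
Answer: 3072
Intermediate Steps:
(-32*32)*w(2) = (-32*32)*(-1 - 1*2) = -1024*(-1 - 2) = -1024*(-3) = 3072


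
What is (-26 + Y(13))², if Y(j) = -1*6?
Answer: 1024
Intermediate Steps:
Y(j) = -6
(-26 + Y(13))² = (-26 - 6)² = (-32)² = 1024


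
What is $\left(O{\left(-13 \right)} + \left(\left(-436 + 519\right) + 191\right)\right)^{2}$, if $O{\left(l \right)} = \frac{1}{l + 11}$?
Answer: $\frac{299209}{4} \approx 74802.0$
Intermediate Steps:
$O{\left(l \right)} = \frac{1}{11 + l}$
$\left(O{\left(-13 \right)} + \left(\left(-436 + 519\right) + 191\right)\right)^{2} = \left(\frac{1}{11 - 13} + \left(\left(-436 + 519\right) + 191\right)\right)^{2} = \left(\frac{1}{-2} + \left(83 + 191\right)\right)^{2} = \left(- \frac{1}{2} + 274\right)^{2} = \left(\frac{547}{2}\right)^{2} = \frac{299209}{4}$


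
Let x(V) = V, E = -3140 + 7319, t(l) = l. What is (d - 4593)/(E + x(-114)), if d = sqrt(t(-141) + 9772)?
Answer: -1531/1355 + sqrt(9631)/4065 ≈ -1.1057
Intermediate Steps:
E = 4179
d = sqrt(9631) (d = sqrt(-141 + 9772) = sqrt(9631) ≈ 98.138)
(d - 4593)/(E + x(-114)) = (sqrt(9631) - 4593)/(4179 - 114) = (-4593 + sqrt(9631))/4065 = (-4593 + sqrt(9631))*(1/4065) = -1531/1355 + sqrt(9631)/4065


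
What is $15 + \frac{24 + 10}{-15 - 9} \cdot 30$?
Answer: $- \frac{55}{2} \approx -27.5$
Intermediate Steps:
$15 + \frac{24 + 10}{-15 - 9} \cdot 30 = 15 + \frac{34}{-24} \cdot 30 = 15 + 34 \left(- \frac{1}{24}\right) 30 = 15 - \frac{85}{2} = - \frac{55}{2}$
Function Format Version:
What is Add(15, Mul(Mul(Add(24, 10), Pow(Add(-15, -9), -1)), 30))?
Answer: Rational(-55, 2) ≈ -27.500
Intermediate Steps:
Add(15, Mul(Mul(Add(24, 10), Pow(Add(-15, -9), -1)), 30)) = Add(15, Mul(Mul(34, Pow(-24, -1)), 30)) = Add(15, Mul(Mul(34, Rational(-1, 24)), 30)) = Add(15, Mul(Rational(-17, 12), 30)) = Add(15, Rational(-85, 2)) = Rational(-55, 2)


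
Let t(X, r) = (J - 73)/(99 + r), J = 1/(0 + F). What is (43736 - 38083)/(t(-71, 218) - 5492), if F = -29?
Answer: -51968029/50490074 ≈ -1.0293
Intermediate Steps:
J = -1/29 (J = 1/(0 - 29) = 1/(-29) = -1/29 ≈ -0.034483)
t(X, r) = -2118/(29*(99 + r)) (t(X, r) = (-1/29 - 73)/(99 + r) = -2118/(29*(99 + r)))
(43736 - 38083)/(t(-71, 218) - 5492) = (43736 - 38083)/(-2118/(2871 + 29*218) - 5492) = 5653/(-2118/(2871 + 6322) - 5492) = 5653/(-2118/9193 - 5492) = 5653/(-50490074/9193) = 5653*(-9193/50490074) = -51968029/50490074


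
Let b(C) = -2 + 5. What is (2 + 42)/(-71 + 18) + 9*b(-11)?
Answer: 1387/53 ≈ 26.170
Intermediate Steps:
b(C) = 3
(2 + 42)/(-71 + 18) + 9*b(-11) = (2 + 42)/(-71 + 18) + 9*3 = 44/(-53) + 27 = 44*(-1/53) + 27 = -44/53 + 27 = 1387/53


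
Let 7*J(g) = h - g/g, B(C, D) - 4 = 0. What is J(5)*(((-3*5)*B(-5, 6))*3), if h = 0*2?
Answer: 180/7 ≈ 25.714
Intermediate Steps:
B(C, D) = 4 (B(C, D) = 4 + 0 = 4)
h = 0
J(g) = -⅐ (J(g) = (0 - g/g)/7 = (0 - 1*1)/7 = (0 - 1)/7 = (⅐)*(-1) = -⅐)
J(5)*(((-3*5)*B(-5, 6))*3) = --3*5*4*3/7 = -(-15*4)*3/7 = -(-60)*3/7 = -⅐*(-180) = 180/7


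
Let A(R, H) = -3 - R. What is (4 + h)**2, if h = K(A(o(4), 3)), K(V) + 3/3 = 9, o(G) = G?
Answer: 144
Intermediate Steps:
K(V) = 8 (K(V) = -1 + 9 = 8)
h = 8
(4 + h)**2 = (4 + 8)**2 = 12**2 = 144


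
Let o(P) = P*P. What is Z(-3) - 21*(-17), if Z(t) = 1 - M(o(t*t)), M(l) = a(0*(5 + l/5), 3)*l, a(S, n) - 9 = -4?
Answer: -47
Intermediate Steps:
a(S, n) = 5 (a(S, n) = 9 - 4 = 5)
o(P) = P**2
M(l) = 5*l
Z(t) = 1 - 5*t**4 (Z(t) = 1 - 5*(t*t)**2 = 1 - 5*(t**2)**2 = 1 - 5*t**4)
Z(-3) - 21*(-17) = (1 - 5*(-3)**4) - 21*(-17) = (1 - 5*81) + 357 = (1 - 405) + 357 = -404 + 357 = -47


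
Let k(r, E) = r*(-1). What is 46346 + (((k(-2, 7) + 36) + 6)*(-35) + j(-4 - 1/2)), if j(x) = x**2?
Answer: 179305/4 ≈ 44826.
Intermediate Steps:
k(r, E) = -r
46346 + (((k(-2, 7) + 36) + 6)*(-35) + j(-4 - 1/2)) = 46346 + (((-1*(-2) + 36) + 6)*(-35) + (-4 - 1/2)**2) = 46346 + (((2 + 36) + 6)*(-35) + (-4 - 1*1/2)**2) = 46346 + ((38 + 6)*(-35) + (-4 - 1/2)**2) = 46346 + (44*(-35) + (-9/2)**2) = 46346 + (-1540 + 81/4) = 46346 - 6079/4 = 179305/4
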